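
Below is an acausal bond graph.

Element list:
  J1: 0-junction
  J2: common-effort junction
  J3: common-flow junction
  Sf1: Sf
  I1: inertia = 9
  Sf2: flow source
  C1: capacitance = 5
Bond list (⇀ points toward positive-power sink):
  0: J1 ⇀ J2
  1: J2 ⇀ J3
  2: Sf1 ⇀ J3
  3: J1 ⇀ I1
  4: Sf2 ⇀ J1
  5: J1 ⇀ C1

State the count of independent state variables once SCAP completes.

2  (C1, I1 all integral)

#2 stroke→Sf1  (source Sf1 imposes f)
#4 stroke→Sf2  (source Sf2 imposes f)
#1 stroke→J3  (J3 flow already set via bond 2)
#0 stroke→J2  (J2: last free bond brings effort in)
#3 stroke→I1  (I1 outputs flow p/I1)
#5 stroke→J1  (closing 0-jn rule on J1)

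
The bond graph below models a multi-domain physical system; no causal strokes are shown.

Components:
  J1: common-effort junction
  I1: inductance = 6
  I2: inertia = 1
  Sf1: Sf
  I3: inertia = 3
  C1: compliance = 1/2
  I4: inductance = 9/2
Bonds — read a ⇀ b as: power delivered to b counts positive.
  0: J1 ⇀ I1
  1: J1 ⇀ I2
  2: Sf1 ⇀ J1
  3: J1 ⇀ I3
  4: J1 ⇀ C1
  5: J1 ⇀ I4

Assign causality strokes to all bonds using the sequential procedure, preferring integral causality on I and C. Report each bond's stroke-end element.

β0 →I1
β1 →I2
β2 →Sf1
β3 →I3
β4 →J1
β5 →I4

#2 stroke→Sf1  (Sf1: flow source, stroke at near end)
#0 stroke→I1  (I1 outputs flow p/I1)
#1 stroke→I2  (prefer integral on I2)
#3 stroke→I3  (I3 integral (f out))
#4 stroke→J1  (C1: C, integral causality)
#5 stroke→I4  (0-jn J1 has e-setter on 4)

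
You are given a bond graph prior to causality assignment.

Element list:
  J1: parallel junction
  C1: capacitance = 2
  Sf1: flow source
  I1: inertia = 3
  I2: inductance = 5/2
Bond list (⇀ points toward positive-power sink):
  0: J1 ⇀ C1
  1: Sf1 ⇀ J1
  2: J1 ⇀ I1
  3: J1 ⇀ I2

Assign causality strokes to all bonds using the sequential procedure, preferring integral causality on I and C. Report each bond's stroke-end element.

#1 stroke at Sf1  (source Sf1 imposes f)
#0 stroke at J1  (prefer integral on C1)
#2 stroke at I1  (J1 effort already set via bond 0)
#3 stroke at I2  (J1: bond 0 brought effort, rest push out)

β0 →J1
β1 →Sf1
β2 →I1
β3 →I2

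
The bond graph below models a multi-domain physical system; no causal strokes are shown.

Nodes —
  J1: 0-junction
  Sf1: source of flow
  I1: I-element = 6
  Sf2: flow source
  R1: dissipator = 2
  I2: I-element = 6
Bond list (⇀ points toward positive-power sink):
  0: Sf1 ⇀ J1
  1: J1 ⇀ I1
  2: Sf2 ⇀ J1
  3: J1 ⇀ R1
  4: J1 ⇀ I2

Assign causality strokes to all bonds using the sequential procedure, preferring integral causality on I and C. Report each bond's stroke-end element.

#0 →Sf1  (source Sf1 imposes f)
#2 →Sf2  (Sf2 (Sf) sets flow on bond)
#1 →I1  (prefer integral on I1)
#4 →I2  (prefer integral on I2)
#3 →J1  (J1 needs exactly one e-in)

bond 0 →Sf1
bond 1 →I1
bond 2 →Sf2
bond 3 →J1
bond 4 →I2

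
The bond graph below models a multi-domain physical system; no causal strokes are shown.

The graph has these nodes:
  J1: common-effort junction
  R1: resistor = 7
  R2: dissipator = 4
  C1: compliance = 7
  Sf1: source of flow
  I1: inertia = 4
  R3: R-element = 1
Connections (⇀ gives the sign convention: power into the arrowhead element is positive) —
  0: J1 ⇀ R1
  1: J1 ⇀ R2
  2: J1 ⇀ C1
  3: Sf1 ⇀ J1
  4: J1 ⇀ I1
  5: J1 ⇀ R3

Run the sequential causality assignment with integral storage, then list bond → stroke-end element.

#3 stroke at Sf1  (Sf1: flow source, stroke at near end)
#2 stroke at J1  (C1: C, integral causality)
#0 stroke at R1  (common-e at J1 fixed by 2)
#1 stroke at R2  (0-jn J1 has e-setter on 2)
#4 stroke at I1  (0-jn J1 has e-setter on 2)
#5 stroke at R3  (0-jn J1 has e-setter on 2)

β0 →R1
β1 →R2
β2 →J1
β3 →Sf1
β4 →I1
β5 →R3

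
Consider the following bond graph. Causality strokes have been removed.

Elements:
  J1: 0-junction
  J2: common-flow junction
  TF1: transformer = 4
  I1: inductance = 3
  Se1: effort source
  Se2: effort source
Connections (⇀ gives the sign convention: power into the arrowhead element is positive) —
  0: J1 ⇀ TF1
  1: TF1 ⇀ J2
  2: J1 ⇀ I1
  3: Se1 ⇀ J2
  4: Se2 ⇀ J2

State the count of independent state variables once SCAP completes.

b3 |J2  (Se1: effort source, stroke at far end)
b4 |J2  (Se2 (Se) sets effort on bond)
b1 |TF1  (only one flow-in slot at J2)
b0 |J1  (TF1 one-in-one-out from 1)
b2 |I1  (common-e at J1 fixed by 0)

1  (I1 all integral)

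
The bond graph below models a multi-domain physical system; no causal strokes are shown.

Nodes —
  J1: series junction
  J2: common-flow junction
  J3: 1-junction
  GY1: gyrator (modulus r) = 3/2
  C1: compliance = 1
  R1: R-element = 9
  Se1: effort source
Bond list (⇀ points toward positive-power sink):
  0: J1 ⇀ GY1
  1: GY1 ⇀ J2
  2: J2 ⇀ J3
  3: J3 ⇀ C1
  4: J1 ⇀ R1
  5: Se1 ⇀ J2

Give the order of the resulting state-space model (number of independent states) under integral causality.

bond 5 |J2  (source Se1 imposes e)
bond 3 |J3  (C1 outputs effort q/C1)
bond 2 |J2  (closing 1-jn rule on J3)
bond 1 |GY1  (J2: last free bond brings flow in)
bond 0 |GY1  (GY GY1: same side as bond 1)
bond 4 |J1  (J1 flow already set via bond 0)

1  (C1 all integral)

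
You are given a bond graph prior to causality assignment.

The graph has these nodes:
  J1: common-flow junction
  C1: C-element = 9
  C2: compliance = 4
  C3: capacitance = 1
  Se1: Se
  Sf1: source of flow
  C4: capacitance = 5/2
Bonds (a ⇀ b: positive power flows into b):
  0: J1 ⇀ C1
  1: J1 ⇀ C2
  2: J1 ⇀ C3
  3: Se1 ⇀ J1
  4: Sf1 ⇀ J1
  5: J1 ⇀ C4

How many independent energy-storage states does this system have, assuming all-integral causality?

b3 stroke→J1  (Se1 fixes effort; stroke away)
b4 stroke→Sf1  (source Sf1 imposes f)
b0 stroke→J1  (common-f at J1 fixed by 4)
b1 stroke→J1  (J1 flow already set via bond 4)
b2 stroke→J1  (J1: bond 4 brought flow, rest push out)
b5 stroke→J1  (1-jn J1 has f-setter on 4)

4  (C1, C2, C3, C4 all integral)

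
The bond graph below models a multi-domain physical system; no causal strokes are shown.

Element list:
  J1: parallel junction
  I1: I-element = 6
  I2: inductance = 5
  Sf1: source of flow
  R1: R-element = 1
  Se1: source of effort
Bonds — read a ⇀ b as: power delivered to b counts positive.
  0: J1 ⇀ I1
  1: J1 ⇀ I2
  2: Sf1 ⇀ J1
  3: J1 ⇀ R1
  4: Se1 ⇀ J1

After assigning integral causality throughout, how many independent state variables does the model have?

β2 →Sf1  (Sf1 (Sf) sets flow on bond)
β4 →J1  (source Se1 imposes e)
β0 →I1  (common-e at J1 fixed by 4)
β1 →I2  (J1 effort already set via bond 4)
β3 →R1  (J1: bond 4 brought effort, rest push out)

2  (I1, I2 all integral)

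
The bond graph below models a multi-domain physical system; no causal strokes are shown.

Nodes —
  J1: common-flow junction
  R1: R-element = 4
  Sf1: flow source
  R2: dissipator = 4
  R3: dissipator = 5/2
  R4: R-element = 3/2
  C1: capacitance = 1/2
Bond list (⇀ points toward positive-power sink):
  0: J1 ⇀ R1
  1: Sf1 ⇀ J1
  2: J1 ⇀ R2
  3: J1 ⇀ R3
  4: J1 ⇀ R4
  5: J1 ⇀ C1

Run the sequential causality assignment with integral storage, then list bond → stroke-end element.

b1 →Sf1  (Sf1 fixes flow; stroke at Sf1)
b0 →J1  (J1: bond 1 brought flow, rest push out)
b2 →J1  (1-jn J1 has f-setter on 1)
b3 →J1  (common-f at J1 fixed by 1)
b4 →J1  (J1: bond 1 brought flow, rest push out)
b5 →J1  (common-f at J1 fixed by 1)

β0 →J1
β1 →Sf1
β2 →J1
β3 →J1
β4 →J1
β5 →J1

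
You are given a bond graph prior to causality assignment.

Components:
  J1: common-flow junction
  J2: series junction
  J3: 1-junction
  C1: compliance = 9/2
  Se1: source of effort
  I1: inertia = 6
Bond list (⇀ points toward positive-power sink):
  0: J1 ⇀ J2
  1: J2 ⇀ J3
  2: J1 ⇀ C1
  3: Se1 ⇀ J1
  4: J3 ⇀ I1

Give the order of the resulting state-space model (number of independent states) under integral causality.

2  (C1, I1 all integral)

bond 3 stroke at J1  (Se1 fixes effort; stroke away)
bond 2 stroke at J1  (C1 outputs effort q/C1)
bond 0 stroke at J2  (only one flow-in slot at J1)
bond 1 stroke at J3  (J2: last free bond brings flow in)
bond 4 stroke at I1  (J3: last free bond brings flow in)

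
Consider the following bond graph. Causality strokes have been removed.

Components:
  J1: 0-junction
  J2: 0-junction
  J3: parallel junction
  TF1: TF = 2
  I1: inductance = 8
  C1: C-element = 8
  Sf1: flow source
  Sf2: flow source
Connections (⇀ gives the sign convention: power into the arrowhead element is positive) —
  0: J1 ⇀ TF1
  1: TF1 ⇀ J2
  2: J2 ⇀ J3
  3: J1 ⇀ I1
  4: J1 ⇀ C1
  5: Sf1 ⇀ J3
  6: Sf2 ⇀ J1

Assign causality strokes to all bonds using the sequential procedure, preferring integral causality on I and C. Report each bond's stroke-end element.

β0 stroke→TF1
β1 stroke→J2
β2 stroke→J3
β3 stroke→I1
β4 stroke→J1
β5 stroke→Sf1
β6 stroke→Sf2

#5 |Sf1  (Sf1 fixes flow; stroke at Sf1)
#6 |Sf2  (Sf2 fixes flow; stroke at Sf2)
#2 |J3  (J3: last free bond brings effort in)
#1 |J2  (only one effort-in slot at J2)
#0 |TF1  (TF TF1: opposite of bond 1)
#3 |I1  (I1: I, integral causality)
#4 |J1  (closing 0-jn rule on J1)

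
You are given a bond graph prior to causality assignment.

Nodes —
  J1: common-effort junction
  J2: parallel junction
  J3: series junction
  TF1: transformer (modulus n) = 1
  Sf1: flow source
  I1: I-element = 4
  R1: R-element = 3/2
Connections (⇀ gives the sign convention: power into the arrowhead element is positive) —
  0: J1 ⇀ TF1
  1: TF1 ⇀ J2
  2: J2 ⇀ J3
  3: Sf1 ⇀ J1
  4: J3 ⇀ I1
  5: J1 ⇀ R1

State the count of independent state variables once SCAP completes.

1  (I1 all integral)

β3 stroke→Sf1  (Sf1 (Sf) sets flow on bond)
β4 stroke→I1  (prefer integral on I1)
β2 stroke→J3  (J3: bond 4 brought flow, rest push out)
β1 stroke→J2  (closing 0-jn rule on J2)
β0 stroke→TF1  (through TF1, causality passes straight; one stroke at TF1)
β5 stroke→J1  (only one effort-in slot at J1)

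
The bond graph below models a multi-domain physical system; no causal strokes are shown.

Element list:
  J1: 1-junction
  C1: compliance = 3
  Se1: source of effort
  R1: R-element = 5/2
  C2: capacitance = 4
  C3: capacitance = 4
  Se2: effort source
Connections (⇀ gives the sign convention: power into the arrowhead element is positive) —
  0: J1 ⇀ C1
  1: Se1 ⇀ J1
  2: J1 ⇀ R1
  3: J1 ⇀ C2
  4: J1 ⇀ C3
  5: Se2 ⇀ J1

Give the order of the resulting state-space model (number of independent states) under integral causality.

3  (C1, C2, C3 all integral)

β1 |J1  (source Se1 imposes e)
β5 |J1  (Se2 (Se) sets effort on bond)
β0 |J1  (C1 integral (e out))
β3 |J1  (C2 integral (e out))
β4 |J1  (C3: C, integral causality)
β2 |R1  (J1: last free bond brings flow in)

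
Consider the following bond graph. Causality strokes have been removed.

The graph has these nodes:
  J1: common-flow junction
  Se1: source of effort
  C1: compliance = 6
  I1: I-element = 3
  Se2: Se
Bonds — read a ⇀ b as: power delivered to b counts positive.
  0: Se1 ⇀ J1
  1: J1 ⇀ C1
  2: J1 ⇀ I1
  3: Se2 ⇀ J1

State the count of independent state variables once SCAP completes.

β0 stroke at J1  (Se1: effort source, stroke at far end)
β3 stroke at J1  (source Se2 imposes e)
β1 stroke at J1  (C1 outputs effort q/C1)
β2 stroke at I1  (J1: last free bond brings flow in)

2  (C1, I1 all integral)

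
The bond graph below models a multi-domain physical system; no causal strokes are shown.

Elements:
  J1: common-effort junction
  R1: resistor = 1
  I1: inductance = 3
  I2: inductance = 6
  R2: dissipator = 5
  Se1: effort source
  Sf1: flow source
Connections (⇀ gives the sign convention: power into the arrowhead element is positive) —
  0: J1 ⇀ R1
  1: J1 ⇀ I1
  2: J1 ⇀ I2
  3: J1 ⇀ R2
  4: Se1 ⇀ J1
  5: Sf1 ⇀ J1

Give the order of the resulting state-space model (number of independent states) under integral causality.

2  (I1, I2 all integral)

β4 stroke at J1  (source Se1 imposes e)
β5 stroke at Sf1  (Sf1: flow source, stroke at near end)
β0 stroke at R1  (0-jn J1 has e-setter on 4)
β1 stroke at I1  (J1: bond 4 brought effort, rest push out)
β2 stroke at I2  (0-jn J1 has e-setter on 4)
β3 stroke at R2  (0-jn J1 has e-setter on 4)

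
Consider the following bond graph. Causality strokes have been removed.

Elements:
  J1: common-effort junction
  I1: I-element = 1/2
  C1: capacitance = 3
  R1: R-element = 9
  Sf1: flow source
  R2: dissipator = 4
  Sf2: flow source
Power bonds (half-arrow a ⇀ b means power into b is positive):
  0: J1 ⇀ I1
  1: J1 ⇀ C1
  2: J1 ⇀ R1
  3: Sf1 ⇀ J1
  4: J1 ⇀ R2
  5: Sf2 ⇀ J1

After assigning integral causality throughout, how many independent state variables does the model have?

2  (C1, I1 all integral)

β3 |Sf1  (Sf1: flow source, stroke at near end)
β5 |Sf2  (Sf2 fixes flow; stroke at Sf2)
β0 |I1  (I1 outputs flow p/I1)
β1 |J1  (C1: C, integral causality)
β2 |R1  (J1 effort already set via bond 1)
β4 |R2  (0-jn J1 has e-setter on 1)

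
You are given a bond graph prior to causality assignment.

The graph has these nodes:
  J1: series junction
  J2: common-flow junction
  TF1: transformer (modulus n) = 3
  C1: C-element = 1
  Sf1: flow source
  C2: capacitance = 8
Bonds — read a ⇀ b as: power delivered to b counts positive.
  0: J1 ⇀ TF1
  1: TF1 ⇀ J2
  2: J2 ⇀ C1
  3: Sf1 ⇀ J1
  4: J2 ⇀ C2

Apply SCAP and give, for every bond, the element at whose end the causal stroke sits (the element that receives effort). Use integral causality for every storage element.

β3 stroke→Sf1  (Sf1 fixes flow; stroke at Sf1)
β0 stroke→J1  (common-f at J1 fixed by 3)
β1 stroke→TF1  (TF1: transformer flips bond 0)
β2 stroke→J2  (1-jn J2 has f-setter on 1)
β4 stroke→J2  (J2 flow already set via bond 1)

b0 stroke→J1
b1 stroke→TF1
b2 stroke→J2
b3 stroke→Sf1
b4 stroke→J2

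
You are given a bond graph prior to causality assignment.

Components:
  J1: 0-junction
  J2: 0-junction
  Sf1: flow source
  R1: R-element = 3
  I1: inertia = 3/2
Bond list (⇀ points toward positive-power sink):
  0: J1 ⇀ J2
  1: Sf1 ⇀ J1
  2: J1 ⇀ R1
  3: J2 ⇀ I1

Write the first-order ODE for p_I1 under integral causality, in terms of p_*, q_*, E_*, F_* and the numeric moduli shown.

dp_I1/dt = 3*F_Sf1 - 2*p_I1

#1 stroke at Sf1  (Sf1 (Sf) sets flow on bond)
#3 stroke at I1  (I1 integral (f out))
#0 stroke at J2  (J2: last free bond brings effort in)
#2 stroke at J1  (closing 0-jn rule on J1)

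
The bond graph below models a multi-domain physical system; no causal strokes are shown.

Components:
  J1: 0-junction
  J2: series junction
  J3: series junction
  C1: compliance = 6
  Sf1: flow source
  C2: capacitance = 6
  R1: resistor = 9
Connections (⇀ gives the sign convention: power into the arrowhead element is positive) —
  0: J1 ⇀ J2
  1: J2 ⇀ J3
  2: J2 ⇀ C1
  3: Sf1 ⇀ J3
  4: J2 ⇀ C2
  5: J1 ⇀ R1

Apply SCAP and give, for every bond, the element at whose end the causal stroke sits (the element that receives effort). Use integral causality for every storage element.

β0 |J2
β1 |J3
β2 |J2
β3 |Sf1
β4 |J2
β5 |J1

bond 3 stroke at Sf1  (Sf1: flow source, stroke at near end)
bond 1 stroke at J3  (1-jn J3 has f-setter on 3)
bond 0 stroke at J2  (J2 flow already set via bond 1)
bond 2 stroke at J2  (1-jn J2 has f-setter on 1)
bond 4 stroke at J2  (1-jn J2 has f-setter on 1)
bond 5 stroke at J1  (closing 0-jn rule on J1)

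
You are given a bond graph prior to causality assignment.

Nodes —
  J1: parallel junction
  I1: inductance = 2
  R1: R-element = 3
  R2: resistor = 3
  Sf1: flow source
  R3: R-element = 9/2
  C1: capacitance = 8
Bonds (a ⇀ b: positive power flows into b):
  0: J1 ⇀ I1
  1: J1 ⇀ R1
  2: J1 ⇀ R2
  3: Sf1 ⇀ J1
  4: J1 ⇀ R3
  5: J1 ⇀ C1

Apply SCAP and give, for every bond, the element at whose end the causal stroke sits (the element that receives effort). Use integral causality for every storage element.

β0 stroke→I1
β1 stroke→R1
β2 stroke→R2
β3 stroke→Sf1
β4 stroke→R3
β5 stroke→J1

b3 |Sf1  (source Sf1 imposes f)
b0 |I1  (I1 outputs flow p/I1)
b5 |J1  (prefer integral on C1)
b1 |R1  (J1: bond 5 brought effort, rest push out)
b2 |R2  (J1: bond 5 brought effort, rest push out)
b4 |R3  (common-e at J1 fixed by 5)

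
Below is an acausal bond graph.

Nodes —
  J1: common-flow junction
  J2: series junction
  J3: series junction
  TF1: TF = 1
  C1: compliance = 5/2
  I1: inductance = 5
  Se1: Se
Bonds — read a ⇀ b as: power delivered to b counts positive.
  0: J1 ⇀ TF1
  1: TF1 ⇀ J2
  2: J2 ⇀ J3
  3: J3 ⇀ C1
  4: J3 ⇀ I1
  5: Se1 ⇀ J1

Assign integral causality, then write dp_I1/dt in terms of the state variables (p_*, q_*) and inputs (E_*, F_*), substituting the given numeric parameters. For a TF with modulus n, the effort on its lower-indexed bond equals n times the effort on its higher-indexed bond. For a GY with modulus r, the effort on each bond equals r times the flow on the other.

dp_I1/dt = E_Se1 - 2*q_C1/5

β5 →J1  (Se1 (Se) sets effort on bond)
β0 →TF1  (J1 needs exactly one f-in)
β1 →J2  (TF1 one-in-one-out from 0)
β2 →J3  (only one flow-in slot at J2)
β3 →J3  (C1 outputs effort q/C1)
β4 →I1  (J3: last free bond brings flow in)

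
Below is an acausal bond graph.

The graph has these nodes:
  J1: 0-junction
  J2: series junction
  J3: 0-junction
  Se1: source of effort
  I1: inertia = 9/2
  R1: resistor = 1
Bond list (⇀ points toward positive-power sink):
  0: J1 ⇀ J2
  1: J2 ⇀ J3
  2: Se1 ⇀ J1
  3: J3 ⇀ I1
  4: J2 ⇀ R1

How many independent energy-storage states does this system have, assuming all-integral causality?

β2 stroke→J1  (Se1: effort source, stroke at far end)
β0 stroke→J2  (J1 effort already set via bond 2)
β3 stroke→I1  (I1 outputs flow p/I1)
β1 stroke→J3  (only one effort-in slot at J3)
β4 stroke→J2  (common-f at J2 fixed by 1)

1  (I1 all integral)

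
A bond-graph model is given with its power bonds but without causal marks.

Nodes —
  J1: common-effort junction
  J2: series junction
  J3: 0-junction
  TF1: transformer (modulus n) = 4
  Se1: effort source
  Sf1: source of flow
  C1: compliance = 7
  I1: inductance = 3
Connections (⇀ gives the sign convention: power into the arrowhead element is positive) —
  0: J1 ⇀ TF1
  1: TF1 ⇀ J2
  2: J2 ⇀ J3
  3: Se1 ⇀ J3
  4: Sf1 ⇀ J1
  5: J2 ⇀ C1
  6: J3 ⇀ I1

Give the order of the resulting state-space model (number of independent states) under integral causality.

2  (C1, I1 all integral)

b3 |J3  (Se1 (Se) sets effort on bond)
b4 |Sf1  (Sf1: flow source, stroke at near end)
b0 |J1  (only one effort-in slot at J1)
b2 |J2  (common-e at J3 fixed by 3)
b6 |I1  (J3: bond 3 brought effort, rest push out)
b1 |TF1  (TF TF1: opposite of bond 0)
b5 |J2  (J2: bond 1 brought flow, rest push out)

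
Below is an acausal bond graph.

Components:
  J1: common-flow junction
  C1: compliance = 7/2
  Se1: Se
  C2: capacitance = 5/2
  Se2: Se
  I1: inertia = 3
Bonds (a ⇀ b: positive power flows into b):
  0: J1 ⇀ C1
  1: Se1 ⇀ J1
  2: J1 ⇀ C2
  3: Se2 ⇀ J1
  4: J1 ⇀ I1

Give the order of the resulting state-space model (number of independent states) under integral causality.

3  (C1, C2, I1 all integral)

bond 1 |J1  (Se1: effort source, stroke at far end)
bond 3 |J1  (Se2 (Se) sets effort on bond)
bond 0 |J1  (C1 outputs effort q/C1)
bond 2 |J1  (C2 integral (e out))
bond 4 |I1  (J1 needs exactly one f-in)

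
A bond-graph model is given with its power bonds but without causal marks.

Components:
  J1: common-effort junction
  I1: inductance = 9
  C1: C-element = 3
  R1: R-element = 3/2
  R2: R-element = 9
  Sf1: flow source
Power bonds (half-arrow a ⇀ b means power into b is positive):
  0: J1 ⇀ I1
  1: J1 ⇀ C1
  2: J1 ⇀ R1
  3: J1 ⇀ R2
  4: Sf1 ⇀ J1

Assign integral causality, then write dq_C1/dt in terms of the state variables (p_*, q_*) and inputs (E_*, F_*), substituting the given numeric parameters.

b4 |Sf1  (Sf1 fixes flow; stroke at Sf1)
b0 |I1  (I1 outputs flow p/I1)
b1 |J1  (C1 outputs effort q/C1)
b2 |R1  (0-jn J1 has e-setter on 1)
b3 |R2  (J1: bond 1 brought effort, rest push out)

dq_C1/dt = F_Sf1 - p_I1/9 - 7*q_C1/27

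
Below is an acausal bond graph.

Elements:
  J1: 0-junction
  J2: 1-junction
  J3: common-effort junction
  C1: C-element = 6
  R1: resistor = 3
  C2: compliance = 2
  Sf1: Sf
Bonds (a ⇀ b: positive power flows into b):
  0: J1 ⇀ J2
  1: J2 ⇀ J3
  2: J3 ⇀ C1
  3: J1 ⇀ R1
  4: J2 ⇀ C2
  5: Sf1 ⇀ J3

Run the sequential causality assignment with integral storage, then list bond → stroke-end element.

β5 stroke at Sf1  (Sf1: flow source, stroke at near end)
β2 stroke at J3  (C1: C, integral causality)
β1 stroke at J2  (0-jn J3 has e-setter on 2)
β4 stroke at J2  (C2 outputs effort q/C2)
β0 stroke at J1  (closing 1-jn rule on J2)
β3 stroke at R1  (0-jn J1 has e-setter on 0)

b0 |J1
b1 |J2
b2 |J3
b3 |R1
b4 |J2
b5 |Sf1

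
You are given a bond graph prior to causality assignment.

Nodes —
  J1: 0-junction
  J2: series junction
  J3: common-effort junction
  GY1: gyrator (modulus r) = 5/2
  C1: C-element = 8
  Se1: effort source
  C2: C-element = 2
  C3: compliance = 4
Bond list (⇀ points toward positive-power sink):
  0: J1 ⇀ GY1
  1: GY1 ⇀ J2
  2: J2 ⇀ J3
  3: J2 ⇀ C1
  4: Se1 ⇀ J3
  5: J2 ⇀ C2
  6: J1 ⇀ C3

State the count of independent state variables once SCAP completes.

β4 stroke→J3  (Se1: effort source, stroke at far end)
β2 stroke→J2  (J3: bond 4 brought effort, rest push out)
β3 stroke→J2  (C1 outputs effort q/C1)
β5 stroke→J2  (C2: C, integral causality)
β1 stroke→GY1  (J2 needs exactly one f-in)
β0 stroke→GY1  (GY GY1: same side as bond 1)
β6 stroke→J1  (J1 needs exactly one e-in)

3  (C1, C2, C3 all integral)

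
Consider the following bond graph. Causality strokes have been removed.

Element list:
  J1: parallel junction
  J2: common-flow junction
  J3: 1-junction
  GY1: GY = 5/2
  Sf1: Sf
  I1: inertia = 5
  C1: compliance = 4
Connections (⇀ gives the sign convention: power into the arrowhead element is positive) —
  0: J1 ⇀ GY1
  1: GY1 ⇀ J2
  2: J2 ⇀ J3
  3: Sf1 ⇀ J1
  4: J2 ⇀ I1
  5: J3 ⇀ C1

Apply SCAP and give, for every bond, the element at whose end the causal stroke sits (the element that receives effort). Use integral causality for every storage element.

b0 stroke at J1
b1 stroke at J2
b2 stroke at J2
b3 stroke at Sf1
b4 stroke at I1
b5 stroke at J3

b3 |Sf1  (source Sf1 imposes f)
b0 |J1  (J1 needs exactly one e-in)
b1 |J2  (GY GY1: same side as bond 0)
b4 |I1  (I1 integral (f out))
b2 |J2  (common-f at J2 fixed by 4)
b5 |J3  (common-f at J3 fixed by 2)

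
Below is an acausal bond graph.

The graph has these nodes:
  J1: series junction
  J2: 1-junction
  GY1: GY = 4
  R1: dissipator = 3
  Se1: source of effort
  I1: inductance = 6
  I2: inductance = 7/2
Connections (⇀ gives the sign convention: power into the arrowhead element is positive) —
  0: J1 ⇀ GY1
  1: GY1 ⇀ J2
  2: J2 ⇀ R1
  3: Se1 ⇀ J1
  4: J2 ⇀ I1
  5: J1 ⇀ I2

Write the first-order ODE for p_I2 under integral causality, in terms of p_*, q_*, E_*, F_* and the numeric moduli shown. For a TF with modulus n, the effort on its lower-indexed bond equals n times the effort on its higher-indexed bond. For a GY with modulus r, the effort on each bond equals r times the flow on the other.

dp_I2/dt = E_Se1 - 2*p_I1/3

#3 →J1  (Se1 fixes effort; stroke away)
#4 →I1  (I1: I, integral causality)
#1 →J2  (J2 flow already set via bond 4)
#2 →J2  (1-jn J2 has f-setter on 4)
#0 →J1  (GY GY1: same side as bond 1)
#5 →I2  (closing 1-jn rule on J1)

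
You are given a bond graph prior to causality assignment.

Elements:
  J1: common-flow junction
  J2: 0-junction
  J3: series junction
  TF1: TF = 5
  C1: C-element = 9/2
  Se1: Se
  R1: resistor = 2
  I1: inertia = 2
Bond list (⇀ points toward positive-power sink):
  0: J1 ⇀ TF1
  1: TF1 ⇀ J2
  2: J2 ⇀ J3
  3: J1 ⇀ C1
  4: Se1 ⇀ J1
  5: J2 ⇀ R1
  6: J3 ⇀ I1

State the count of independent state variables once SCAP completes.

b4 stroke→J1  (source Se1 imposes e)
b3 stroke→J1  (C1 integral (e out))
b0 stroke→TF1  (only one flow-in slot at J1)
b1 stroke→J2  (through TF1, causality passes straight; one stroke at TF1)
b2 stroke→J3  (0-jn J2 has e-setter on 1)
b5 stroke→R1  (J2 effort already set via bond 1)
b6 stroke→I1  (closing 1-jn rule on J3)

2  (C1, I1 all integral)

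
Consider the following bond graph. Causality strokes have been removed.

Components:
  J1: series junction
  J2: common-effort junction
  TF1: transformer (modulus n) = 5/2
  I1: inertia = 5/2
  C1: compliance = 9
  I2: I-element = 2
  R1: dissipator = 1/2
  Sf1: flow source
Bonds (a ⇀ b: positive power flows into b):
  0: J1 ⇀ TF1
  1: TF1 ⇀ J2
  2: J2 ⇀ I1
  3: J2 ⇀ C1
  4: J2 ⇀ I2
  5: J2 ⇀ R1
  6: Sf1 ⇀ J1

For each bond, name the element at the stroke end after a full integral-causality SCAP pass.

bond 0 |J1
bond 1 |TF1
bond 2 |I1
bond 3 |J2
bond 4 |I2
bond 5 |R1
bond 6 |Sf1

#6 |Sf1  (source Sf1 imposes f)
#0 |J1  (J1 flow already set via bond 6)
#1 |TF1  (TF1 one-in-one-out from 0)
#2 |I1  (I1: I, integral causality)
#3 |J2  (C1 outputs effort q/C1)
#4 |I2  (J2: bond 3 brought effort, rest push out)
#5 |R1  (J2 effort already set via bond 3)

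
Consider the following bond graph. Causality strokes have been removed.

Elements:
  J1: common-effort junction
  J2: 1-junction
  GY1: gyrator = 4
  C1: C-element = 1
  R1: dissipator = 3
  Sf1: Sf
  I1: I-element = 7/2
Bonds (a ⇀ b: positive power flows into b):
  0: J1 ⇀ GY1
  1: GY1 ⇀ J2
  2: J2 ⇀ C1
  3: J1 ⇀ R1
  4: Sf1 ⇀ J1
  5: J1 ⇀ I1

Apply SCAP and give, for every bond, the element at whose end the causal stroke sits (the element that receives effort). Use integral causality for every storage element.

bond 0 |GY1
bond 1 |GY1
bond 2 |J2
bond 3 |J1
bond 4 |Sf1
bond 5 |I1

β4 stroke at Sf1  (Sf1 (Sf) sets flow on bond)
β2 stroke at J2  (C1: C, integral causality)
β1 stroke at GY1  (closing 1-jn rule on J2)
β0 stroke at GY1  (GY1 both-in/both-out from 1)
β5 stroke at I1  (I1: I, integral causality)
β3 stroke at J1  (only one effort-in slot at J1)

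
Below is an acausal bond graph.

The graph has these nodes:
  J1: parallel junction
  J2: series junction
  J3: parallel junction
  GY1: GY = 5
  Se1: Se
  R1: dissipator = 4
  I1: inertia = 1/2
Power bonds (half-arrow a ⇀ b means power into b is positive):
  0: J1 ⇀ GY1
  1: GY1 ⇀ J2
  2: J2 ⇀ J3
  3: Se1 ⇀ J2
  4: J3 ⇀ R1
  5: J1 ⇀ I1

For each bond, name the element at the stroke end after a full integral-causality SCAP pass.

#0 stroke at J1
#1 stroke at J2
#2 stroke at J3
#3 stroke at J2
#4 stroke at R1
#5 stroke at I1

b3 →J2  (Se1 fixes effort; stroke away)
b5 →I1  (I1 integral (f out))
b0 →J1  (J1: last free bond brings effort in)
b1 →J2  (GY GY1: same side as bond 0)
b2 →J3  (only one flow-in slot at J2)
b4 →R1  (J3 effort already set via bond 2)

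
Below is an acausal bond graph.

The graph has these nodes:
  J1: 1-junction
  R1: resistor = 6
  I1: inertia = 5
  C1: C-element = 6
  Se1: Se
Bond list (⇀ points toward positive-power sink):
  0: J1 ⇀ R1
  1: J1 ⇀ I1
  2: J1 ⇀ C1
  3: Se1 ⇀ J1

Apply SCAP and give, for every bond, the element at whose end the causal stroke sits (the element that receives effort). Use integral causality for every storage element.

β0 stroke→J1
β1 stroke→I1
β2 stroke→J1
β3 stroke→J1

#3 |J1  (Se1 (Se) sets effort on bond)
#1 |I1  (I1 outputs flow p/I1)
#0 |J1  (J1 flow already set via bond 1)
#2 |J1  (common-f at J1 fixed by 1)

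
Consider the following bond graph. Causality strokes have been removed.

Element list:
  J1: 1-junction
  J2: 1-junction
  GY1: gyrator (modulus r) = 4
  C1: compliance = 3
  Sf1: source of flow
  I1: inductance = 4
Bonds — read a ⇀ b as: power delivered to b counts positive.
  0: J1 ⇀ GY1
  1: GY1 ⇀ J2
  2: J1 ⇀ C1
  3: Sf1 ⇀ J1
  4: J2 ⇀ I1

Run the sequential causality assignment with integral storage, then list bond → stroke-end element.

bond 0 stroke at J1
bond 1 stroke at J2
bond 2 stroke at J1
bond 3 stroke at Sf1
bond 4 stroke at I1

b3 |Sf1  (Sf1: flow source, stroke at near end)
b0 |J1  (common-f at J1 fixed by 3)
b2 |J1  (common-f at J1 fixed by 3)
b1 |J2  (GY GY1: same side as bond 0)
b4 |I1  (J2 needs exactly one f-in)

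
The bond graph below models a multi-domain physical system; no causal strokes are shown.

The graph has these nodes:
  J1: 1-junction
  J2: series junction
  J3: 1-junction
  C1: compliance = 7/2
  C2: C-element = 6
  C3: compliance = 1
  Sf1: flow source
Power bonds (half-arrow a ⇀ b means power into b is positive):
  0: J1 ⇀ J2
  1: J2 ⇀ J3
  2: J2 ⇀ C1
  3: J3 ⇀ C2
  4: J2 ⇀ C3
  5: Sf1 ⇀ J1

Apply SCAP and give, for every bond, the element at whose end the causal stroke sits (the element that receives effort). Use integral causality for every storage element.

#5 |Sf1  (Sf1 fixes flow; stroke at Sf1)
#0 |J1  (1-jn J1 has f-setter on 5)
#1 |J2  (J2 flow already set via bond 0)
#2 |J2  (J2 flow already set via bond 0)
#4 |J2  (1-jn J2 has f-setter on 0)
#3 |J3  (common-f at J3 fixed by 1)

bond 0 |J1
bond 1 |J2
bond 2 |J2
bond 3 |J3
bond 4 |J2
bond 5 |Sf1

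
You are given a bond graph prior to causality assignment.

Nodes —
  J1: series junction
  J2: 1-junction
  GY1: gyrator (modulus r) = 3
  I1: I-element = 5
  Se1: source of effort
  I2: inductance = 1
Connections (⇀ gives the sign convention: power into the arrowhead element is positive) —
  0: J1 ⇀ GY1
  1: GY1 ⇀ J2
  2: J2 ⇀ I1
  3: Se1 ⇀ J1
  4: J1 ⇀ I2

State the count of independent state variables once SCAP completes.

b3 |J1  (Se1 fixes effort; stroke away)
b2 |I1  (I1 outputs flow p/I1)
b1 |J2  (common-f at J2 fixed by 2)
b0 |J1  (GY1 both-in/both-out from 1)
b4 |I2  (only one flow-in slot at J1)

2  (I1, I2 all integral)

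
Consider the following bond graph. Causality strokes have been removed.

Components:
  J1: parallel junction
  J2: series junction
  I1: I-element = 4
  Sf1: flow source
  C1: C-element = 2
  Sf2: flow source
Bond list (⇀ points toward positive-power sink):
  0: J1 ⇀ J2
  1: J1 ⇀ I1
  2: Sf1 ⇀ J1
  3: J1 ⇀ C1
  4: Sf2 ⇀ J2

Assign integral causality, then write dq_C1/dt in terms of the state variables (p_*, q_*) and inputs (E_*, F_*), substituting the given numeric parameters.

dq_C1/dt = F_Sf1 - F_Sf2 - p_I1/4

β2 stroke at Sf1  (source Sf1 imposes f)
β4 stroke at Sf2  (source Sf2 imposes f)
β0 stroke at J2  (common-f at J2 fixed by 4)
β1 stroke at I1  (I1 integral (f out))
β3 stroke at J1  (J1: last free bond brings effort in)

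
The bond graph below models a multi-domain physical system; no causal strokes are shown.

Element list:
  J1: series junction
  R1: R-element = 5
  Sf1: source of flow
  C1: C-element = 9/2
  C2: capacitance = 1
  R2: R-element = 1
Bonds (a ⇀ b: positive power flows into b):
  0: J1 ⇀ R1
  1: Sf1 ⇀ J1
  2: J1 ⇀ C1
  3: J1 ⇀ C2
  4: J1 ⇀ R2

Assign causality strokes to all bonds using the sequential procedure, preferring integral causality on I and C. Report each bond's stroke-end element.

bond 1 →Sf1  (source Sf1 imposes f)
bond 0 →J1  (common-f at J1 fixed by 1)
bond 2 →J1  (J1: bond 1 brought flow, rest push out)
bond 3 →J1  (J1: bond 1 brought flow, rest push out)
bond 4 →J1  (common-f at J1 fixed by 1)

b0 |J1
b1 |Sf1
b2 |J1
b3 |J1
b4 |J1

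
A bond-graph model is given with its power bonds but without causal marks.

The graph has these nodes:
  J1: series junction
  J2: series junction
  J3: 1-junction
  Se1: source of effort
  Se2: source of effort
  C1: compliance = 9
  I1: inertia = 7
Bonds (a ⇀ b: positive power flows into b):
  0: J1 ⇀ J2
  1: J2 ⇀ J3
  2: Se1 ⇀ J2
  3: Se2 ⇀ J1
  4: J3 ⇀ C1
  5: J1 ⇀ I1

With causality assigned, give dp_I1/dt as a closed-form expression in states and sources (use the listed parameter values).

β2 →J2  (Se1: effort source, stroke at far end)
β3 →J1  (Se2: effort source, stroke at far end)
β4 →J3  (prefer integral on C1)
β1 →J2  (closing 1-jn rule on J3)
β0 →J1  (J2 needs exactly one f-in)
β5 →I1  (J1 needs exactly one f-in)

dp_I1/dt = E_Se1 + E_Se2 - q_C1/9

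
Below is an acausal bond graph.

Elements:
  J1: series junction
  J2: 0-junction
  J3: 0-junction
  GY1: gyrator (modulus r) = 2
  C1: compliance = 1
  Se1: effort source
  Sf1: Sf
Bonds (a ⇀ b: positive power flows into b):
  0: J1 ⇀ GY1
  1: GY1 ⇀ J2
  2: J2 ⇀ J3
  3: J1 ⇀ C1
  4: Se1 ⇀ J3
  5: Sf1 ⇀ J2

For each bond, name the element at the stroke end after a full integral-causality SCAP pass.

#4 stroke at J3  (Se1 fixes effort; stroke away)
#5 stroke at Sf1  (source Sf1 imposes f)
#2 stroke at J2  (0-jn J3 has e-setter on 4)
#1 stroke at GY1  (common-e at J2 fixed by 2)
#0 stroke at GY1  (through GY1, causality inverts; strokes same side of GY1)
#3 stroke at J1  (J1 flow already set via bond 0)

β0 stroke at GY1
β1 stroke at GY1
β2 stroke at J2
β3 stroke at J1
β4 stroke at J3
β5 stroke at Sf1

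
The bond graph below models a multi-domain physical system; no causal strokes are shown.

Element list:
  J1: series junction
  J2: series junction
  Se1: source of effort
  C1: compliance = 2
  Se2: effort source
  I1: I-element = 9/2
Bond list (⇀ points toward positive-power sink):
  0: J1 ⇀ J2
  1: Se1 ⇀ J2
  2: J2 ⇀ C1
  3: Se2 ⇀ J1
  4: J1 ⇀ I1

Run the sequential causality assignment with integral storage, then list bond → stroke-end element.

bond 1 stroke→J2  (Se1 (Se) sets effort on bond)
bond 3 stroke→J1  (Se2 fixes effort; stroke away)
bond 2 stroke→J2  (C1: C, integral causality)
bond 0 stroke→J1  (only one flow-in slot at J2)
bond 4 stroke→I1  (closing 1-jn rule on J1)

b0 →J1
b1 →J2
b2 →J2
b3 →J1
b4 →I1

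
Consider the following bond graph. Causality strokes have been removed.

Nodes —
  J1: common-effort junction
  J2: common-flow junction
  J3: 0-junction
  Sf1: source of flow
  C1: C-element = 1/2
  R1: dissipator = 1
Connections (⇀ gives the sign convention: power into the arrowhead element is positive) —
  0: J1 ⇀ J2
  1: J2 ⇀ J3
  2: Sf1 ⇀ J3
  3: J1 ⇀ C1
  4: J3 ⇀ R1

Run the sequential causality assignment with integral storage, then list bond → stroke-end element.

#0 stroke at J2
#1 stroke at J3
#2 stroke at Sf1
#3 stroke at J1
#4 stroke at R1

β2 stroke→Sf1  (Sf1 fixes flow; stroke at Sf1)
β3 stroke→J1  (C1 outputs effort q/C1)
β0 stroke→J2  (common-e at J1 fixed by 3)
β1 stroke→J3  (closing 1-jn rule on J2)
β4 stroke→R1  (0-jn J3 has e-setter on 1)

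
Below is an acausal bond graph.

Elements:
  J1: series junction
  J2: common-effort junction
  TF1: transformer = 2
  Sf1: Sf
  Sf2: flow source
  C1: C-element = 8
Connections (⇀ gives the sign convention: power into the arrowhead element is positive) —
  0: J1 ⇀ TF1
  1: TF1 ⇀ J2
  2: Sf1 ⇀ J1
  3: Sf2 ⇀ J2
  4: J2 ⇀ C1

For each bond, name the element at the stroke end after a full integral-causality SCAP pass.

#2 →Sf1  (Sf1: flow source, stroke at near end)
#3 →Sf2  (Sf2 fixes flow; stroke at Sf2)
#0 →J1  (J1: bond 2 brought flow, rest push out)
#1 →TF1  (through TF1, causality passes straight; one stroke at TF1)
#4 →J2  (J2: last free bond brings effort in)

#0 stroke→J1
#1 stroke→TF1
#2 stroke→Sf1
#3 stroke→Sf2
#4 stroke→J2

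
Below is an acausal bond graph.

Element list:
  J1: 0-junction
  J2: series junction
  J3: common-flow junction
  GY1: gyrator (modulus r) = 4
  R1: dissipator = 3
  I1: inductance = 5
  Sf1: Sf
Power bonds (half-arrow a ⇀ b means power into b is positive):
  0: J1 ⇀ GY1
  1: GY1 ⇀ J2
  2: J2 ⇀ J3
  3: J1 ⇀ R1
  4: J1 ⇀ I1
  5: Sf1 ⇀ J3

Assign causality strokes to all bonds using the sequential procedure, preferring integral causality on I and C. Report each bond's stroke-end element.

β0 |J1
β1 |J2
β2 |J3
β3 |R1
β4 |I1
β5 |Sf1

β5 →Sf1  (source Sf1 imposes f)
β2 →J3  (1-jn J3 has f-setter on 5)
β1 →J2  (common-f at J2 fixed by 2)
β0 →J1  (GY1: gyrator matches bond 1)
β3 →R1  (J1 effort already set via bond 0)
β4 →I1  (J1 effort already set via bond 0)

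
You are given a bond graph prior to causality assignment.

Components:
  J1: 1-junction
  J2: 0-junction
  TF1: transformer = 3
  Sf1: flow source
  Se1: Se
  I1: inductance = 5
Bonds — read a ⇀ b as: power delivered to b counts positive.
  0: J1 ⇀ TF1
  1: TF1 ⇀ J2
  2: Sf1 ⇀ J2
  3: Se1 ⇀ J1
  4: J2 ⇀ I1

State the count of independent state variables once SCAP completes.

1  (I1 all integral)

b2 |Sf1  (Sf1 (Sf) sets flow on bond)
b3 |J1  (Se1 fixes effort; stroke away)
b0 |TF1  (closing 1-jn rule on J1)
b1 |J2  (TF1 one-in-one-out from 0)
b4 |I1  (J2 effort already set via bond 1)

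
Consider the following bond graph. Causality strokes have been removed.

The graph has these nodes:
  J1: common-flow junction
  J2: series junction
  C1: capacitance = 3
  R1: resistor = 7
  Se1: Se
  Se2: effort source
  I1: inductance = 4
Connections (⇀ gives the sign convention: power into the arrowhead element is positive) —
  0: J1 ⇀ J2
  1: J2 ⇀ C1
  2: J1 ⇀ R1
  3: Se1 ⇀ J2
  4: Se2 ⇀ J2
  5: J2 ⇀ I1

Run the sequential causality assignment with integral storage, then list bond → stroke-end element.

#3 stroke at J2  (Se1 (Se) sets effort on bond)
#4 stroke at J2  (Se2: effort source, stroke at far end)
#1 stroke at J2  (C1: C, integral causality)
#5 stroke at I1  (I1 outputs flow p/I1)
#0 stroke at J2  (1-jn J2 has f-setter on 5)
#2 stroke at J1  (common-f at J1 fixed by 0)

b0 →J2
b1 →J2
b2 →J1
b3 →J2
b4 →J2
b5 →I1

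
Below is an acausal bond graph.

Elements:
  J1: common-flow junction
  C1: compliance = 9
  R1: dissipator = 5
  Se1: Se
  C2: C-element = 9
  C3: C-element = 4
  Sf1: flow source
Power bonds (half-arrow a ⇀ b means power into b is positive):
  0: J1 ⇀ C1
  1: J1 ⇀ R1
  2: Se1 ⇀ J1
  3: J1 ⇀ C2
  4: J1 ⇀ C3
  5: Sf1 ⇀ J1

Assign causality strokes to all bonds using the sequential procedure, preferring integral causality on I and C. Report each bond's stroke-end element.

bond 0 |J1
bond 1 |J1
bond 2 |J1
bond 3 |J1
bond 4 |J1
bond 5 |Sf1

bond 2 →J1  (Se1 fixes effort; stroke away)
bond 5 →Sf1  (Sf1 fixes flow; stroke at Sf1)
bond 0 →J1  (common-f at J1 fixed by 5)
bond 1 →J1  (1-jn J1 has f-setter on 5)
bond 3 →J1  (1-jn J1 has f-setter on 5)
bond 4 →J1  (J1 flow already set via bond 5)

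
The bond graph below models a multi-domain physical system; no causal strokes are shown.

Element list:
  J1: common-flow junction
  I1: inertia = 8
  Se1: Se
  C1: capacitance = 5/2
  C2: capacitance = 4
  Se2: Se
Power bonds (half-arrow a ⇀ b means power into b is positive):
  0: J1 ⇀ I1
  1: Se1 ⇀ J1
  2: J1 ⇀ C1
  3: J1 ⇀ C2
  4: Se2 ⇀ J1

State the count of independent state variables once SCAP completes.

b1 →J1  (source Se1 imposes e)
b4 →J1  (Se2 (Se) sets effort on bond)
b0 →I1  (I1 outputs flow p/I1)
b2 →J1  (common-f at J1 fixed by 0)
b3 →J1  (1-jn J1 has f-setter on 0)

3  (C1, C2, I1 all integral)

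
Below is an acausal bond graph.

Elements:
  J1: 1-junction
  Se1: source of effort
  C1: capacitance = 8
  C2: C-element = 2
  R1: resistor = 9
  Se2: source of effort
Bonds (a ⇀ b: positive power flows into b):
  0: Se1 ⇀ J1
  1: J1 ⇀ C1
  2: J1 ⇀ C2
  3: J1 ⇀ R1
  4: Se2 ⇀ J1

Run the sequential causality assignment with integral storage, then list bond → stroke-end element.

bond 0 stroke at J1  (Se1: effort source, stroke at far end)
bond 4 stroke at J1  (Se2 (Se) sets effort on bond)
bond 1 stroke at J1  (C1 integral (e out))
bond 2 stroke at J1  (C2: C, integral causality)
bond 3 stroke at R1  (J1: last free bond brings flow in)

bond 0 →J1
bond 1 →J1
bond 2 →J1
bond 3 →R1
bond 4 →J1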